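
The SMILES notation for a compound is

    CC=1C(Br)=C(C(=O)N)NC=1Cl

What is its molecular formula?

C6H6BrClN2O

Walk through each heavy atom and fill implicit hydrogens from standard valence (C 4, N 3, O 2, S 2, halogen 1):
  atom 1: C, bond orders sum to 1 (valence 4) → 3 H
  atom 2: C, bond orders sum to 4 (valence 4) → 0 H
  atom 3: C, bond orders sum to 4 (valence 4) → 0 H
  atom 4: Br (halogen, monovalent) → 0 H
  atom 5: C, bond orders sum to 4 (valence 4) → 0 H
  atom 6: C, bond orders sum to 4 (valence 4) → 0 H
  atom 7: O, bond orders sum to 2 (valence 2) → 0 H
  atom 8: N, bond orders sum to 1 (valence 3) → 2 H
  atom 9: N, bond orders sum to 2 (valence 3) → 1 H
  atom 10: C, bond orders sum to 4 (valence 4) → 0 H
  atom 11: Cl (halogen, monovalent) → 0 H
Totals → C:6, H:6, Br:1, Cl:1, N:2, O:1.
In Hill order: C6H6BrClN2O.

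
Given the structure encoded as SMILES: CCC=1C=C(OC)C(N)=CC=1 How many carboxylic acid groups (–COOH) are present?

Scan the SMILES for the carboxylic acid motif — none present.
Groups that are present: 1 ether, 1 primary amine.

0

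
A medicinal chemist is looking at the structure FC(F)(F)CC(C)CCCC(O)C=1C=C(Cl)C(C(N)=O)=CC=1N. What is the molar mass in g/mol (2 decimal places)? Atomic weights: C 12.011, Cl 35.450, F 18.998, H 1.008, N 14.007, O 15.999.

First, the molecular formula is C15H20ClF3N2O2 (counting implicit H from valence).
  C: 15 × 12.011 = 180.165
  Cl: 1 × 35.450 = 35.450
  F: 3 × 18.998 = 56.994
  H: 20 × 1.008 = 20.160
  N: 2 × 14.007 = 28.014
  O: 2 × 15.999 = 31.998
Sum: 15×12.011 + 1×35.450 + 3×18.998 + 20×1.008 + 2×14.007 + 2×15.999 = 352.781 → 352.78 g/mol.

352.78 g/mol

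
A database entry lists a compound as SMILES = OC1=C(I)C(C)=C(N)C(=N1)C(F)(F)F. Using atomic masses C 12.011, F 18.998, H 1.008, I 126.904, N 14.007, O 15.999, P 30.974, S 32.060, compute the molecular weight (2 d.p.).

318.04 g/mol

First, the molecular formula is C7H6F3IN2O (counting implicit H from valence).
  C: 7 × 12.011 = 84.077
  F: 3 × 18.998 = 56.994
  H: 6 × 1.008 = 6.048
  I: 1 × 126.904 = 126.904
  N: 2 × 14.007 = 28.014
  O: 1 × 15.999 = 15.999
Sum: 7×12.011 + 3×18.998 + 6×1.008 + 1×126.904 + 2×14.007 + 1×15.999 = 318.036 → 318.04 g/mol.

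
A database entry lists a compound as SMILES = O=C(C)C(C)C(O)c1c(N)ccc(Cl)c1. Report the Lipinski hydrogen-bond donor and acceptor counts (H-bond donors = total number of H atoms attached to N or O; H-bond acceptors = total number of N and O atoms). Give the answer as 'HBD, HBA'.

3, 3

Donors: find every N or O and count the H atoms it carries.
  atom 1 (O): bond orders sum to 2 → 0 H
  atom 7 (O): bond orders sum to 1 → 1 H
  atom 10 (N): bond orders sum to 1 → 2 H
Lipinski HBD = 3.
Acceptors: N atoms = 1, O atoms = 2 → HBA = 3.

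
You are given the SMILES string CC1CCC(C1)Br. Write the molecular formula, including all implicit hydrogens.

Walk through each heavy atom and fill implicit hydrogens from standard valence (C 4, N 3, O 2, S 2, halogen 1):
  atom 1: C, bond orders sum to 1 (valence 4) → 3 H
  atom 2: C, bond orders sum to 3 (valence 4) → 1 H
  atom 3: C, bond orders sum to 2 (valence 4) → 2 H
  atom 4: C, bond orders sum to 2 (valence 4) → 2 H
  atom 5: C, bond orders sum to 3 (valence 4) → 1 H
  atom 6: C, bond orders sum to 2 (valence 4) → 2 H
  atom 7: Br (halogen, monovalent) → 0 H
Totals → C:6, H:11, Br:1.

C6H11Br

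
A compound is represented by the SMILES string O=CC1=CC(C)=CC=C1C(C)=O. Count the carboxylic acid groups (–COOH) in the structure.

Scan the SMILES for the carboxylic acid motif — none present.
Groups that are present: 1 aldehyde, 1 ketone.

0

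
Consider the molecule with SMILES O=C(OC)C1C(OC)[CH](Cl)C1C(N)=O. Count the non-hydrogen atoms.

Every atom symbol written in the SMILES (organic subset) is one heavy atom; implicit H are not written.
Heavy atoms by element → C:8, Cl:1, N:1, O:4.
Total: 14.

14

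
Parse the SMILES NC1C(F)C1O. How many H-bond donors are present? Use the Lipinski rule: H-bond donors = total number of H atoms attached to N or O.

3

Donors: find every N or O and count the H atoms it carries.
  atom 1 (N): bond orders sum to 1 → 2 H
  atom 6 (O): bond orders sum to 1 → 1 H
Lipinski HBD = 3.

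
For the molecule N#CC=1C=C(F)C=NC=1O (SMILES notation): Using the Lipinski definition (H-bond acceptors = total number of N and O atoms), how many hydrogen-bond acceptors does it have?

3

N atoms: 2; O atoms: 1.
Lipinski HBA = 2 + 1 = 3.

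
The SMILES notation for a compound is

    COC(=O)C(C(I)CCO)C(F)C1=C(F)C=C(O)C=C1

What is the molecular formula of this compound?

C13H15F2IO4

Walk through each heavy atom and fill implicit hydrogens from standard valence (C 4, N 3, O 2, S 2, halogen 1):
  atom 1: C, bond orders sum to 1 (valence 4) → 3 H
  atom 2: O, bond orders sum to 2 (valence 2) → 0 H
  atom 3: C, bond orders sum to 4 (valence 4) → 0 H
  atom 4: O, bond orders sum to 2 (valence 2) → 0 H
  atom 5: C, bond orders sum to 3 (valence 4) → 1 H
  atom 6: C, bond orders sum to 3 (valence 4) → 1 H
  atom 7: I (halogen, monovalent) → 0 H
  atom 8: C, bond orders sum to 2 (valence 4) → 2 H
  atom 9: C, bond orders sum to 2 (valence 4) → 2 H
  atom 10: O, bond orders sum to 1 (valence 2) → 1 H
  atom 11: C, bond orders sum to 3 (valence 4) → 1 H
  atom 12: F (halogen, monovalent) → 0 H
  atom 13: C, bond orders sum to 4 (valence 4) → 0 H
  atom 14: C, bond orders sum to 4 (valence 4) → 0 H
  atom 15: F (halogen, monovalent) → 0 H
  atom 16: C, bond orders sum to 3 (valence 4) → 1 H
  atom 17: C, bond orders sum to 4 (valence 4) → 0 H
  atom 18: O, bond orders sum to 1 (valence 2) → 1 H
  atom 19: C, bond orders sum to 3 (valence 4) → 1 H
  atom 20: C, bond orders sum to 3 (valence 4) → 1 H
Totals → C:13, H:15, F:2, I:1, O:4.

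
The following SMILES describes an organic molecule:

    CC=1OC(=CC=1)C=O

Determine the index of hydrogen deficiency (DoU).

Degree of unsaturation = (number of rings) + (number of π bonds).
Ring closures in the SMILES: 1.
π bonds: 3 double bonds (each 1 DoU) → 3 DoU from unsaturation.
Total DoU = 1 + 3 = 4.

4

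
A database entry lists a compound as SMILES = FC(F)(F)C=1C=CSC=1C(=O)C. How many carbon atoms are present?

7

Count every carbon token in the SMILES (each C, including those in ring-closure positions and inside branches).
Carbon count: 7.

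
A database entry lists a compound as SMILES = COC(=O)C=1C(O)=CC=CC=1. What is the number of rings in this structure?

In SMILES, each pair of matching ring-closure digits denotes one ring-closing bond; the number of such bonds equals the number of independent rings.
Ring-closure bonds here: 1.

1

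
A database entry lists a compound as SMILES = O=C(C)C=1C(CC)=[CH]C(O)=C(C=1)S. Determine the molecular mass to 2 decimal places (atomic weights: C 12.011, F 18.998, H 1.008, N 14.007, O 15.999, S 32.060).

196.26 g/mol

First, the molecular formula is C10H12O2S (counting implicit H from valence).
  C: 10 × 12.011 = 120.110
  H: 12 × 1.008 = 12.096
  O: 2 × 15.999 = 31.998
  S: 1 × 32.060 = 32.060
Sum: 10×12.011 + 12×1.008 + 2×15.999 + 1×32.060 = 196.264 → 196.26 g/mol.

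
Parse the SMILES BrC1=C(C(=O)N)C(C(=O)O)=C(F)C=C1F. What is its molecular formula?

C8H4BrF2NO3

Walk through each heavy atom and fill implicit hydrogens from standard valence (C 4, N 3, O 2, S 2, halogen 1):
  atom 1: Br (halogen, monovalent) → 0 H
  atom 2: C, bond orders sum to 4 (valence 4) → 0 H
  atom 3: C, bond orders sum to 4 (valence 4) → 0 H
  atom 4: C, bond orders sum to 4 (valence 4) → 0 H
  atom 5: O, bond orders sum to 2 (valence 2) → 0 H
  atom 6: N, bond orders sum to 1 (valence 3) → 2 H
  atom 7: C, bond orders sum to 4 (valence 4) → 0 H
  atom 8: C, bond orders sum to 4 (valence 4) → 0 H
  atom 9: O, bond orders sum to 2 (valence 2) → 0 H
  atom 10: O, bond orders sum to 1 (valence 2) → 1 H
  atom 11: C, bond orders sum to 4 (valence 4) → 0 H
  atom 12: F (halogen, monovalent) → 0 H
  atom 13: C, bond orders sum to 3 (valence 4) → 1 H
  atom 14: C, bond orders sum to 4 (valence 4) → 0 H
  atom 15: F (halogen, monovalent) → 0 H
Totals → C:8, H:4, Br:1, F:2, N:1, O:3.
In Hill order: C8H4BrF2NO3.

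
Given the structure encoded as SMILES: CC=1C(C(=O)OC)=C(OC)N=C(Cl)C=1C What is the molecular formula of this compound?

C10H12ClNO3

Walk through each heavy atom and fill implicit hydrogens from standard valence (C 4, N 3, O 2, S 2, halogen 1):
  atom 1: C, bond orders sum to 1 (valence 4) → 3 H
  atom 2: C, bond orders sum to 4 (valence 4) → 0 H
  atom 3: C, bond orders sum to 4 (valence 4) → 0 H
  atom 4: C, bond orders sum to 4 (valence 4) → 0 H
  atom 5: O, bond orders sum to 2 (valence 2) → 0 H
  atom 6: O, bond orders sum to 2 (valence 2) → 0 H
  atom 7: C, bond orders sum to 1 (valence 4) → 3 H
  atom 8: C, bond orders sum to 4 (valence 4) → 0 H
  atom 9: O, bond orders sum to 2 (valence 2) → 0 H
  atom 10: C, bond orders sum to 1 (valence 4) → 3 H
  atom 11: N, bond orders sum to 3 (valence 3) → 0 H
  atom 12: C, bond orders sum to 4 (valence 4) → 0 H
  atom 13: Cl (halogen, monovalent) → 0 H
  atom 14: C, bond orders sum to 4 (valence 4) → 0 H
  atom 15: C, bond orders sum to 1 (valence 4) → 3 H
Totals → C:10, H:12, Cl:1, N:1, O:3.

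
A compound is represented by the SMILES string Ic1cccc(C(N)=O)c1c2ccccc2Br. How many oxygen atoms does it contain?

Scan the SMILES for O atoms (remember two-letter symbols like Cl and Br are single atoms).
Oxygen count: 1.

1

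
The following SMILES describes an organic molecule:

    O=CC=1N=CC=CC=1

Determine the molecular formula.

C6H5NO

Walk through each heavy atom and fill implicit hydrogens from standard valence (C 4, N 3, O 2, S 2, halogen 1):
  atom 1: O, bond orders sum to 2 (valence 2) → 0 H
  atom 2: C, bond orders sum to 3 (valence 4) → 1 H
  atom 3: C, bond orders sum to 4 (valence 4) → 0 H
  atom 4: N, bond orders sum to 3 (valence 3) → 0 H
  atom 5: C, bond orders sum to 3 (valence 4) → 1 H
  atom 6: C, bond orders sum to 3 (valence 4) → 1 H
  atom 7: C, bond orders sum to 3 (valence 4) → 1 H
  atom 8: C, bond orders sum to 3 (valence 4) → 1 H
Totals → C:6, H:5, N:1, O:1.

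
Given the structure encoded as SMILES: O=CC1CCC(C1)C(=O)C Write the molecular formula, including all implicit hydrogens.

C8H12O2

Walk through each heavy atom and fill implicit hydrogens from standard valence (C 4, N 3, O 2, S 2, halogen 1):
  atom 1: O, bond orders sum to 2 (valence 2) → 0 H
  atom 2: C, bond orders sum to 3 (valence 4) → 1 H
  atom 3: C, bond orders sum to 3 (valence 4) → 1 H
  atom 4: C, bond orders sum to 2 (valence 4) → 2 H
  atom 5: C, bond orders sum to 2 (valence 4) → 2 H
  atom 6: C, bond orders sum to 3 (valence 4) → 1 H
  atom 7: C, bond orders sum to 2 (valence 4) → 2 H
  atom 8: C, bond orders sum to 4 (valence 4) → 0 H
  atom 9: O, bond orders sum to 2 (valence 2) → 0 H
  atom 10: C, bond orders sum to 1 (valence 4) → 3 H
Totals → C:8, H:12, O:2.
In Hill order: C8H12O2.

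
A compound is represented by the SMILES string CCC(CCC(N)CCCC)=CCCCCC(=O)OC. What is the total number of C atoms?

17

Count every carbon token in the SMILES (each C, including those in ring-closure positions and inside branches).
Carbon count: 17.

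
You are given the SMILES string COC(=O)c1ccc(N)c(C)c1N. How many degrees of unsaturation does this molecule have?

Molecular formula: C9H12N2O2.
DoU = (2C + 2 + N − H − X) / 2, where X is the halogen count and O/S are ignored.
    = (2·9 + 2 + 2 − 12 − 0) / 2 = 10 / 2 = 5.

5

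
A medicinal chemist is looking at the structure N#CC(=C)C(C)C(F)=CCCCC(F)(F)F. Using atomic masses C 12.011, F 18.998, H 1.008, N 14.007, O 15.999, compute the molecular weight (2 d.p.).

235.22 g/mol

First, the molecular formula is C11H13F4N (counting implicit H from valence).
  C: 11 × 12.011 = 132.121
  F: 4 × 18.998 = 75.992
  H: 13 × 1.008 = 13.104
  N: 1 × 14.007 = 14.007
Sum: 11×12.011 + 4×18.998 + 13×1.008 + 1×14.007 = 235.224 → 235.22 g/mol.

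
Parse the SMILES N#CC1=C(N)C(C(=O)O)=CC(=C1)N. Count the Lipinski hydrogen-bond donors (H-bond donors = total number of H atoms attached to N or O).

Donors: find every N or O and count the H atoms it carries.
  atom 1 (N): bond orders sum to 3 → 0 H
  atom 5 (N): bond orders sum to 1 → 2 H
  atom 8 (O): bond orders sum to 2 → 0 H
  atom 9 (O): bond orders sum to 1 → 1 H
  atom 13 (N): bond orders sum to 1 → 2 H
Lipinski HBD = 5.

5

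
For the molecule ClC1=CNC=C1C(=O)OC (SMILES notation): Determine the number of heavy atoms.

10

Every atom symbol written in the SMILES (organic subset) is one heavy atom; implicit H are not written.
Heavy atoms by element → C:6, Cl:1, N:1, O:2.
Total: 10.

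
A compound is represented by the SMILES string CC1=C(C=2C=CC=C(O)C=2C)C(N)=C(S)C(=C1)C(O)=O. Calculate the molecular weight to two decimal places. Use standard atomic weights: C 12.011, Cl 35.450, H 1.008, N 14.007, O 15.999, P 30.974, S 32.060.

289.35 g/mol

First, the molecular formula is C15H15NO3S (counting implicit H from valence).
  C: 15 × 12.011 = 180.165
  H: 15 × 1.008 = 15.120
  N: 1 × 14.007 = 14.007
  O: 3 × 15.999 = 47.997
  S: 1 × 32.060 = 32.060
Sum: 15×12.011 + 15×1.008 + 1×14.007 + 3×15.999 + 1×32.060 = 289.349 → 289.35 g/mol.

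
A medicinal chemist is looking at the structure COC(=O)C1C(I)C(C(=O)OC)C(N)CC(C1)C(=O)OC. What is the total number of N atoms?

Scan the SMILES for N atoms (remember two-letter symbols like Cl and Br are single atoms).
Nitrogen count: 1.

1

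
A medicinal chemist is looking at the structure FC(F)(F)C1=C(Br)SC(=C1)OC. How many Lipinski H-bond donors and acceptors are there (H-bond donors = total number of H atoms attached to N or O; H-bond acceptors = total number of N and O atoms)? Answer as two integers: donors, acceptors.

0, 1

Donors: find every N or O and count the H atoms it carries.
  atom 11 (O): bond orders sum to 2 → 0 H
Lipinski HBD = 0.
Acceptors: N atoms = 0, O atoms = 1 → HBA = 1.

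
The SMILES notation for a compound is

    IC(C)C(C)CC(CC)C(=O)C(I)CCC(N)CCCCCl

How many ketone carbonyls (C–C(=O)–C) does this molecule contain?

1

The ketone motif appears at heavy-atom position 10 in the SMILES.
Other groups present: 1 primary amine.
Ketone count: 1.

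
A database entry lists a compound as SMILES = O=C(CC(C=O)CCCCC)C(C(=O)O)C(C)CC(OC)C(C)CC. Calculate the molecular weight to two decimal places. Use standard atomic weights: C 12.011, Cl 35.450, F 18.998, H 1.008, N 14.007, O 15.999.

356.50 g/mol

First, the molecular formula is C20H36O5 (counting implicit H from valence).
  C: 20 × 12.011 = 240.220
  H: 36 × 1.008 = 36.288
  O: 5 × 15.999 = 79.995
Sum: 20×12.011 + 36×1.008 + 5×15.999 = 356.503 → 356.50 g/mol.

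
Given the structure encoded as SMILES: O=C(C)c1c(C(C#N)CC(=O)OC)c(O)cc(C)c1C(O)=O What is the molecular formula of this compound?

C15H15NO6

Walk through each heavy atom and fill implicit hydrogens from standard valence (C 4, N 3, O 2, S 2, halogen 1); for lowercase aromatic atoms, an aromatic c carries 1 H when it has two neighbours and 0 H with three, and aromatic n carries 0 H:
  atom 1: O, bond orders sum to 2 (valence 2) → 0 H
  atom 2: C, bond orders sum to 4 (valence 4) → 0 H
  atom 3: C, bond orders sum to 1 (valence 4) → 3 H
  atom 4: aromatic c, 3 neighbours → 0 H
  atom 5: aromatic c, 3 neighbours → 0 H
  atom 6: C, bond orders sum to 3 (valence 4) → 1 H
  atom 7: C, bond orders sum to 4 (valence 4) → 0 H
  atom 8: N, bond orders sum to 3 (valence 3) → 0 H
  atom 9: C, bond orders sum to 2 (valence 4) → 2 H
  atom 10: C, bond orders sum to 4 (valence 4) → 0 H
  atom 11: O, bond orders sum to 2 (valence 2) → 0 H
  atom 12: O, bond orders sum to 2 (valence 2) → 0 H
  atom 13: C, bond orders sum to 1 (valence 4) → 3 H
  atom 14: aromatic c, 3 neighbours → 0 H
  atom 15: O, bond orders sum to 1 (valence 2) → 1 H
  atom 16: aromatic c, 2 neighbours → 1 H
  atom 17: aromatic c, 3 neighbours → 0 H
  atom 18: C, bond orders sum to 1 (valence 4) → 3 H
  atom 19: aromatic c, 3 neighbours → 0 H
  atom 20: C, bond orders sum to 4 (valence 4) → 0 H
  atom 21: O, bond orders sum to 1 (valence 2) → 1 H
  atom 22: O, bond orders sum to 2 (valence 2) → 0 H
Totals → C:15, H:15, N:1, O:6.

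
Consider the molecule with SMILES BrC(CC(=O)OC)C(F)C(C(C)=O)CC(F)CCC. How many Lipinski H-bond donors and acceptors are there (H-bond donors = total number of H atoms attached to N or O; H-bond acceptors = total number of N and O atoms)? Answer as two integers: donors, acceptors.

0, 3

Donors: find every N or O and count the H atoms it carries.
  atom 5 (O): bond orders sum to 2 → 0 H
  atom 6 (O): bond orders sum to 2 → 0 H
  atom 13 (O): bond orders sum to 2 → 0 H
Lipinski HBD = 0.
Acceptors: N atoms = 0, O atoms = 3 → HBA = 3.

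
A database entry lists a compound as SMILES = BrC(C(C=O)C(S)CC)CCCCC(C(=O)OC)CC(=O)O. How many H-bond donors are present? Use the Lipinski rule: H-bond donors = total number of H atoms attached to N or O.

1

Donors: find every N or O and count the H atoms it carries.
  atom 5 (O): bond orders sum to 2 → 0 H
  atom 16 (O): bond orders sum to 2 → 0 H
  atom 17 (O): bond orders sum to 2 → 0 H
  atom 21 (O): bond orders sum to 2 → 0 H
  atom 22 (O): bond orders sum to 1 → 1 H
Lipinski HBD = 1.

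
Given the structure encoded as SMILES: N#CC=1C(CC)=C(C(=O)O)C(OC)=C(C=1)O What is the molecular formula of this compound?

Walk through each heavy atom and fill implicit hydrogens from standard valence (C 4, N 3, O 2, S 2, halogen 1):
  atom 1: N, bond orders sum to 3 (valence 3) → 0 H
  atom 2: C, bond orders sum to 4 (valence 4) → 0 H
  atom 3: C, bond orders sum to 4 (valence 4) → 0 H
  atom 4: C, bond orders sum to 4 (valence 4) → 0 H
  atom 5: C, bond orders sum to 2 (valence 4) → 2 H
  atom 6: C, bond orders sum to 1 (valence 4) → 3 H
  atom 7: C, bond orders sum to 4 (valence 4) → 0 H
  atom 8: C, bond orders sum to 4 (valence 4) → 0 H
  atom 9: O, bond orders sum to 2 (valence 2) → 0 H
  atom 10: O, bond orders sum to 1 (valence 2) → 1 H
  atom 11: C, bond orders sum to 4 (valence 4) → 0 H
  atom 12: O, bond orders sum to 2 (valence 2) → 0 H
  atom 13: C, bond orders sum to 1 (valence 4) → 3 H
  atom 14: C, bond orders sum to 4 (valence 4) → 0 H
  atom 15: C, bond orders sum to 3 (valence 4) → 1 H
  atom 16: O, bond orders sum to 1 (valence 2) → 1 H
Totals → C:11, H:11, N:1, O:4.
In Hill order: C11H11NO4.

C11H11NO4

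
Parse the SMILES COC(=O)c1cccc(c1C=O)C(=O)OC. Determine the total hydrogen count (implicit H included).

Walk through each heavy atom and fill implicit hydrogens from standard valence (C 4, N 3, O 2, S 2, halogen 1); for lowercase aromatic atoms, an aromatic c carries 1 H when it has two neighbours and 0 H with three, and aromatic n carries 0 H:
  atom 1: C, bond orders sum to 1 (valence 4) → 3 H
  atom 2: O, bond orders sum to 2 (valence 2) → 0 H
  atom 3: C, bond orders sum to 4 (valence 4) → 0 H
  atom 4: O, bond orders sum to 2 (valence 2) → 0 H
  atom 5: aromatic c, 3 neighbours → 0 H
  atom 6: aromatic c, 2 neighbours → 1 H
  atom 7: aromatic c, 2 neighbours → 1 H
  atom 8: aromatic c, 2 neighbours → 1 H
  atom 9: aromatic c, 3 neighbours → 0 H
  atom 10: aromatic c, 3 neighbours → 0 H
  atom 11: C, bond orders sum to 3 (valence 4) → 1 H
  atom 12: O, bond orders sum to 2 (valence 2) → 0 H
  atom 13: C, bond orders sum to 4 (valence 4) → 0 H
  atom 14: O, bond orders sum to 2 (valence 2) → 0 H
  atom 15: O, bond orders sum to 2 (valence 2) → 0 H
  atom 16: C, bond orders sum to 1 (valence 4) → 3 H
Total hydrogens: 10.

10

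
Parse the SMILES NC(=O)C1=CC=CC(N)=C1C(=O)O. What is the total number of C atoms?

Count every carbon token in the SMILES (each C, including those in ring-closure positions and inside branches).
Carbon count: 8.

8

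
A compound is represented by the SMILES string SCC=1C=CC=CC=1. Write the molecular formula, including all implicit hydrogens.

C7H8S

Walk through each heavy atom and fill implicit hydrogens from standard valence (C 4, N 3, O 2, S 2, halogen 1):
  atom 1: S, bond orders sum to 1 (valence 2) → 1 H
  atom 2: C, bond orders sum to 2 (valence 4) → 2 H
  atom 3: C, bond orders sum to 4 (valence 4) → 0 H
  atom 4: C, bond orders sum to 3 (valence 4) → 1 H
  atom 5: C, bond orders sum to 3 (valence 4) → 1 H
  atom 6: C, bond orders sum to 3 (valence 4) → 1 H
  atom 7: C, bond orders sum to 3 (valence 4) → 1 H
  atom 8: C, bond orders sum to 3 (valence 4) → 1 H
Totals → C:7, H:8, S:1.
In Hill order: C7H8S.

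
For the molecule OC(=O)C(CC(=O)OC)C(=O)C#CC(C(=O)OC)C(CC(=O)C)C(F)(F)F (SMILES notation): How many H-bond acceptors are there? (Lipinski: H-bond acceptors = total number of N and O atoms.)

N atoms: 0; O atoms: 8.
Lipinski HBA = 0 + 8 = 8.

8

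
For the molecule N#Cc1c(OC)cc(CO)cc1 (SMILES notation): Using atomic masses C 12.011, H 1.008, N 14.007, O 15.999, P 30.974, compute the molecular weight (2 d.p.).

163.18 g/mol

First, the molecular formula is C9H9NO2 (counting implicit H from valence).
  C: 9 × 12.011 = 108.099
  H: 9 × 1.008 = 9.072
  N: 1 × 14.007 = 14.007
  O: 2 × 15.999 = 31.998
Sum: 9×12.011 + 9×1.008 + 1×14.007 + 2×15.999 = 163.176 → 163.18 g/mol.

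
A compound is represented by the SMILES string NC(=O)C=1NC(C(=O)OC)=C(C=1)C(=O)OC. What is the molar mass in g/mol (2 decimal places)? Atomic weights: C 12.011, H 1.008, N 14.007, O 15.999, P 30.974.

First, the molecular formula is C9H10N2O5 (counting implicit H from valence).
  C: 9 × 12.011 = 108.099
  H: 10 × 1.008 = 10.080
  N: 2 × 14.007 = 28.014
  O: 5 × 15.999 = 79.995
Sum: 9×12.011 + 10×1.008 + 2×14.007 + 5×15.999 = 226.188 → 226.19 g/mol.

226.19 g/mol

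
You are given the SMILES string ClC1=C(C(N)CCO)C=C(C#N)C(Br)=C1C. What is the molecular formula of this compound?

Walk through each heavy atom and fill implicit hydrogens from standard valence (C 4, N 3, O 2, S 2, halogen 1):
  atom 1: Cl (halogen, monovalent) → 0 H
  atom 2: C, bond orders sum to 4 (valence 4) → 0 H
  atom 3: C, bond orders sum to 4 (valence 4) → 0 H
  atom 4: C, bond orders sum to 3 (valence 4) → 1 H
  atom 5: N, bond orders sum to 1 (valence 3) → 2 H
  atom 6: C, bond orders sum to 2 (valence 4) → 2 H
  atom 7: C, bond orders sum to 2 (valence 4) → 2 H
  atom 8: O, bond orders sum to 1 (valence 2) → 1 H
  atom 9: C, bond orders sum to 3 (valence 4) → 1 H
  atom 10: C, bond orders sum to 4 (valence 4) → 0 H
  atom 11: C, bond orders sum to 4 (valence 4) → 0 H
  atom 12: N, bond orders sum to 3 (valence 3) → 0 H
  atom 13: C, bond orders sum to 4 (valence 4) → 0 H
  atom 14: Br (halogen, monovalent) → 0 H
  atom 15: C, bond orders sum to 4 (valence 4) → 0 H
  atom 16: C, bond orders sum to 1 (valence 4) → 3 H
Totals → C:11, H:12, Br:1, Cl:1, N:2, O:1.

C11H12BrClN2O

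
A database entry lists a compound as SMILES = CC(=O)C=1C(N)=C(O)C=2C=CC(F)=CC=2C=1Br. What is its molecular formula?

Walk through each heavy atom and fill implicit hydrogens from standard valence (C 4, N 3, O 2, S 2, halogen 1):
  atom 1: C, bond orders sum to 1 (valence 4) → 3 H
  atom 2: C, bond orders sum to 4 (valence 4) → 0 H
  atom 3: O, bond orders sum to 2 (valence 2) → 0 H
  atom 4: C, bond orders sum to 4 (valence 4) → 0 H
  atom 5: C, bond orders sum to 4 (valence 4) → 0 H
  atom 6: N, bond orders sum to 1 (valence 3) → 2 H
  atom 7: C, bond orders sum to 4 (valence 4) → 0 H
  atom 8: O, bond orders sum to 1 (valence 2) → 1 H
  atom 9: C, bond orders sum to 4 (valence 4) → 0 H
  atom 10: C, bond orders sum to 3 (valence 4) → 1 H
  atom 11: C, bond orders sum to 3 (valence 4) → 1 H
  atom 12: C, bond orders sum to 4 (valence 4) → 0 H
  atom 13: F (halogen, monovalent) → 0 H
  atom 14: C, bond orders sum to 3 (valence 4) → 1 H
  atom 15: C, bond orders sum to 4 (valence 4) → 0 H
  atom 16: C, bond orders sum to 4 (valence 4) → 0 H
  atom 17: Br (halogen, monovalent) → 0 H
Totals → C:12, H:9, Br:1, F:1, N:1, O:2.

C12H9BrFNO2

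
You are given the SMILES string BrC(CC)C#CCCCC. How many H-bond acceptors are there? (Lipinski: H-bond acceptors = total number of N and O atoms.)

N atoms: 0; O atoms: 0.
Lipinski HBA = 0 + 0 = 0.

0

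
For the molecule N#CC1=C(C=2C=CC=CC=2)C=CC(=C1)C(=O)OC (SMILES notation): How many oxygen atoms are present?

2

Scan the SMILES for O atoms (remember two-letter symbols like Cl and Br are single atoms).
Oxygen count: 2.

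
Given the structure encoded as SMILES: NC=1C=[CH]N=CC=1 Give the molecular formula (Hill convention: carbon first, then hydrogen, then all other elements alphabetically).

C5H6N2

Walk through each heavy atom and fill implicit hydrogens from standard valence (C 4, N 3, O 2, S 2, halogen 1):
  atom 1: N, bond orders sum to 1 (valence 3) → 2 H
  atom 2: C, bond orders sum to 4 (valence 4) → 0 H
  atom 3: C, bond orders sum to 3 (valence 4) → 1 H
  atom 4: C with explicit H count 1
  atom 5: N, bond orders sum to 3 (valence 3) → 0 H
  atom 6: C, bond orders sum to 3 (valence 4) → 1 H
  atom 7: C, bond orders sum to 3 (valence 4) → 1 H
Totals → C:5, H:6, N:2.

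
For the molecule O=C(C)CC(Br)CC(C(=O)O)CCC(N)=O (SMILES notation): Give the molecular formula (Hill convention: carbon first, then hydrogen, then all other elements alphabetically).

Walk through each heavy atom and fill implicit hydrogens from standard valence (C 4, N 3, O 2, S 2, halogen 1):
  atom 1: O, bond orders sum to 2 (valence 2) → 0 H
  atom 2: C, bond orders sum to 4 (valence 4) → 0 H
  atom 3: C, bond orders sum to 1 (valence 4) → 3 H
  atom 4: C, bond orders sum to 2 (valence 4) → 2 H
  atom 5: C, bond orders sum to 3 (valence 4) → 1 H
  atom 6: Br (halogen, monovalent) → 0 H
  atom 7: C, bond orders sum to 2 (valence 4) → 2 H
  atom 8: C, bond orders sum to 3 (valence 4) → 1 H
  atom 9: C, bond orders sum to 4 (valence 4) → 0 H
  atom 10: O, bond orders sum to 2 (valence 2) → 0 H
  atom 11: O, bond orders sum to 1 (valence 2) → 1 H
  atom 12: C, bond orders sum to 2 (valence 4) → 2 H
  atom 13: C, bond orders sum to 2 (valence 4) → 2 H
  atom 14: C, bond orders sum to 4 (valence 4) → 0 H
  atom 15: N, bond orders sum to 1 (valence 3) → 2 H
  atom 16: O, bond orders sum to 2 (valence 2) → 0 H
Totals → C:10, H:16, Br:1, N:1, O:4.
In Hill order: C10H16BrNO4.

C10H16BrNO4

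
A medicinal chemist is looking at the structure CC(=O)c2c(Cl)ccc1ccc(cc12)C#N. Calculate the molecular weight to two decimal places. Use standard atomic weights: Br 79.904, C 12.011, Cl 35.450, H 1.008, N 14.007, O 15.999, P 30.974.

First, the molecular formula is C13H8ClNO (counting implicit H from valence).
  C: 13 × 12.011 = 156.143
  Cl: 1 × 35.450 = 35.450
  H: 8 × 1.008 = 8.064
  N: 1 × 14.007 = 14.007
  O: 1 × 15.999 = 15.999
Sum: 13×12.011 + 1×35.450 + 8×1.008 + 1×14.007 + 1×15.999 = 229.663 → 229.66 g/mol.

229.66 g/mol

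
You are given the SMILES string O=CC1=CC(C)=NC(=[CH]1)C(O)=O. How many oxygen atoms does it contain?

Scan the SMILES for O atoms (remember two-letter symbols like Cl and Br are single atoms).
Oxygen count: 3.

3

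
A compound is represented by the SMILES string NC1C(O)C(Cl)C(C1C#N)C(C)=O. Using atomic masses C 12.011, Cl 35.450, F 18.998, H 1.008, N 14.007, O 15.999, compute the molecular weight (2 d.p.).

First, the molecular formula is C8H11ClN2O2 (counting implicit H from valence).
  C: 8 × 12.011 = 96.088
  Cl: 1 × 35.450 = 35.450
  H: 11 × 1.008 = 11.088
  N: 2 × 14.007 = 28.014
  O: 2 × 15.999 = 31.998
Sum: 8×12.011 + 1×35.450 + 11×1.008 + 2×14.007 + 2×15.999 = 202.638 → 202.64 g/mol.

202.64 g/mol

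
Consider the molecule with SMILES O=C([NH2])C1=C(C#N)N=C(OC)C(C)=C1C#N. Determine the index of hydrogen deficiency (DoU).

9

Molecular formula: C10H8N4O2.
DoU = (2C + 2 + N − H − X) / 2, where X is the halogen count and O/S are ignored.
    = (2·10 + 2 + 4 − 8 − 0) / 2 = 18 / 2 = 9.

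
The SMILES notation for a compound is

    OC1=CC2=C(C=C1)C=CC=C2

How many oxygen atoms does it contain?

Scan the SMILES for O atoms (remember two-letter symbols like Cl and Br are single atoms).
Oxygen count: 1.

1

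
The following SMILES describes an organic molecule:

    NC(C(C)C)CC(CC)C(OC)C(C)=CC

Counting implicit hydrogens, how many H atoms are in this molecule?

Walk through each heavy atom and fill implicit hydrogens from standard valence (C 4, N 3, O 2, S 2, halogen 1):
  atom 1: N, bond orders sum to 1 (valence 3) → 2 H
  atom 2: C, bond orders sum to 3 (valence 4) → 1 H
  atom 3: C, bond orders sum to 3 (valence 4) → 1 H
  atom 4: C, bond orders sum to 1 (valence 4) → 3 H
  atom 5: C, bond orders sum to 1 (valence 4) → 3 H
  atom 6: C, bond orders sum to 2 (valence 4) → 2 H
  atom 7: C, bond orders sum to 3 (valence 4) → 1 H
  atom 8: C, bond orders sum to 2 (valence 4) → 2 H
  atom 9: C, bond orders sum to 1 (valence 4) → 3 H
  atom 10: C, bond orders sum to 3 (valence 4) → 1 H
  atom 11: O, bond orders sum to 2 (valence 2) → 0 H
  atom 12: C, bond orders sum to 1 (valence 4) → 3 H
  atom 13: C, bond orders sum to 4 (valence 4) → 0 H
  atom 14: C, bond orders sum to 1 (valence 4) → 3 H
  atom 15: C, bond orders sum to 3 (valence 4) → 1 H
  atom 16: C, bond orders sum to 1 (valence 4) → 3 H
Total hydrogens: 29.

29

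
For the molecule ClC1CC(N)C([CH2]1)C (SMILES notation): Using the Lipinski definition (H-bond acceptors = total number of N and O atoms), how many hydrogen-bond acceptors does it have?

N atoms: 1; O atoms: 0.
Lipinski HBA = 1 + 0 = 1.

1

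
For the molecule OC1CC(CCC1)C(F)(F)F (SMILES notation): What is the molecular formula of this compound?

C7H11F3O

Walk through each heavy atom and fill implicit hydrogens from standard valence (C 4, N 3, O 2, S 2, halogen 1):
  atom 1: O, bond orders sum to 1 (valence 2) → 1 H
  atom 2: C, bond orders sum to 3 (valence 4) → 1 H
  atom 3: C, bond orders sum to 2 (valence 4) → 2 H
  atom 4: C, bond orders sum to 3 (valence 4) → 1 H
  atom 5: C, bond orders sum to 2 (valence 4) → 2 H
  atom 6: C, bond orders sum to 2 (valence 4) → 2 H
  atom 7: C, bond orders sum to 2 (valence 4) → 2 H
  atom 8: C, bond orders sum to 4 (valence 4) → 0 H
  atom 9: F (halogen, monovalent) → 0 H
  atom 10: F (halogen, monovalent) → 0 H
  atom 11: F (halogen, monovalent) → 0 H
Totals → C:7, H:11, F:3, O:1.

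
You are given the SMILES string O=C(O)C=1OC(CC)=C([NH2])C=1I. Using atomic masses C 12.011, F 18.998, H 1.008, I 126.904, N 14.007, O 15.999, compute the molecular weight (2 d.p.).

First, the molecular formula is C7H8INO3 (counting implicit H from valence).
  C: 7 × 12.011 = 84.077
  H: 8 × 1.008 = 8.064
  I: 1 × 126.904 = 126.904
  N: 1 × 14.007 = 14.007
  O: 3 × 15.999 = 47.997
Sum: 7×12.011 + 8×1.008 + 1×126.904 + 1×14.007 + 3×15.999 = 281.049 → 281.05 g/mol.

281.05 g/mol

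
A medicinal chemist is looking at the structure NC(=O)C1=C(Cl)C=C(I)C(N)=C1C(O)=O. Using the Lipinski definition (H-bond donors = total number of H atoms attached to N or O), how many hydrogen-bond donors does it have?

Donors: find every N or O and count the H atoms it carries.
  atom 1 (N): bond orders sum to 1 → 2 H
  atom 3 (O): bond orders sum to 2 → 0 H
  atom 11 (N): bond orders sum to 1 → 2 H
  atom 14 (O): bond orders sum to 1 → 1 H
  atom 15 (O): bond orders sum to 2 → 0 H
Lipinski HBD = 5.

5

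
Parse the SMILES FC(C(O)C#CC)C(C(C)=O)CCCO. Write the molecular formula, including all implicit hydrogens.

Walk through each heavy atom and fill implicit hydrogens from standard valence (C 4, N 3, O 2, S 2, halogen 1):
  atom 1: F (halogen, monovalent) → 0 H
  atom 2: C, bond orders sum to 3 (valence 4) → 1 H
  atom 3: C, bond orders sum to 3 (valence 4) → 1 H
  atom 4: O, bond orders sum to 1 (valence 2) → 1 H
  atom 5: C, bond orders sum to 4 (valence 4) → 0 H
  atom 6: C, bond orders sum to 4 (valence 4) → 0 H
  atom 7: C, bond orders sum to 1 (valence 4) → 3 H
  atom 8: C, bond orders sum to 3 (valence 4) → 1 H
  atom 9: C, bond orders sum to 4 (valence 4) → 0 H
  atom 10: C, bond orders sum to 1 (valence 4) → 3 H
  atom 11: O, bond orders sum to 2 (valence 2) → 0 H
  atom 12: C, bond orders sum to 2 (valence 4) → 2 H
  atom 13: C, bond orders sum to 2 (valence 4) → 2 H
  atom 14: C, bond orders sum to 2 (valence 4) → 2 H
  atom 15: O, bond orders sum to 1 (valence 2) → 1 H
Totals → C:11, H:17, F:1, O:3.

C11H17FO3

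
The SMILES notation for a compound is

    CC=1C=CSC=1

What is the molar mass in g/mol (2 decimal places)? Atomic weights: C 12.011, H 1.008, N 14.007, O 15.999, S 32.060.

98.16 g/mol

First, the molecular formula is C5H6S (counting implicit H from valence).
  C: 5 × 12.011 = 60.055
  H: 6 × 1.008 = 6.048
  S: 1 × 32.060 = 32.060
Sum: 5×12.011 + 6×1.008 + 1×32.060 = 98.163 → 98.16 g/mol.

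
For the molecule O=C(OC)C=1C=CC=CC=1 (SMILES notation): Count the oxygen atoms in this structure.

2

Scan the SMILES for O atoms (remember two-letter symbols like Cl and Br are single atoms).
Oxygen count: 2.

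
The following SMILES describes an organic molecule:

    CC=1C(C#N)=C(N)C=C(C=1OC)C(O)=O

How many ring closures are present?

In SMILES, each pair of matching ring-closure digits denotes one ring-closing bond; the number of such bonds equals the number of independent rings.
Ring-closure bonds here: 1.

1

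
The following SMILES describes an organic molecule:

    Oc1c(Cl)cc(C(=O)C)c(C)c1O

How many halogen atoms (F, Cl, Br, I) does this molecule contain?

1

Halogen atoms appear at heavy-atom position 4 (1×Cl).
Other groups present: 2 hydroxyl, 1 ketone.
Halogen count: 1.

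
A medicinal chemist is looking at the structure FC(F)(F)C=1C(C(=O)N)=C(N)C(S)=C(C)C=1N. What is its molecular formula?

C9H10F3N3OS

Walk through each heavy atom and fill implicit hydrogens from standard valence (C 4, N 3, O 2, S 2, halogen 1):
  atom 1: F (halogen, monovalent) → 0 H
  atom 2: C, bond orders sum to 4 (valence 4) → 0 H
  atom 3: F (halogen, monovalent) → 0 H
  atom 4: F (halogen, monovalent) → 0 H
  atom 5: C, bond orders sum to 4 (valence 4) → 0 H
  atom 6: C, bond orders sum to 4 (valence 4) → 0 H
  atom 7: C, bond orders sum to 4 (valence 4) → 0 H
  atom 8: O, bond orders sum to 2 (valence 2) → 0 H
  atom 9: N, bond orders sum to 1 (valence 3) → 2 H
  atom 10: C, bond orders sum to 4 (valence 4) → 0 H
  atom 11: N, bond orders sum to 1 (valence 3) → 2 H
  atom 12: C, bond orders sum to 4 (valence 4) → 0 H
  atom 13: S, bond orders sum to 1 (valence 2) → 1 H
  atom 14: C, bond orders sum to 4 (valence 4) → 0 H
  atom 15: C, bond orders sum to 1 (valence 4) → 3 H
  atom 16: C, bond orders sum to 4 (valence 4) → 0 H
  atom 17: N, bond orders sum to 1 (valence 3) → 2 H
Totals → C:9, H:10, F:3, N:3, O:1, S:1.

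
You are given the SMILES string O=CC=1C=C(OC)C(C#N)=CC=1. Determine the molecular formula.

C9H7NO2

Walk through each heavy atom and fill implicit hydrogens from standard valence (C 4, N 3, O 2, S 2, halogen 1):
  atom 1: O, bond orders sum to 2 (valence 2) → 0 H
  atom 2: C, bond orders sum to 3 (valence 4) → 1 H
  atom 3: C, bond orders sum to 4 (valence 4) → 0 H
  atom 4: C, bond orders sum to 3 (valence 4) → 1 H
  atom 5: C, bond orders sum to 4 (valence 4) → 0 H
  atom 6: O, bond orders sum to 2 (valence 2) → 0 H
  atom 7: C, bond orders sum to 1 (valence 4) → 3 H
  atom 8: C, bond orders sum to 4 (valence 4) → 0 H
  atom 9: C, bond orders sum to 4 (valence 4) → 0 H
  atom 10: N, bond orders sum to 3 (valence 3) → 0 H
  atom 11: C, bond orders sum to 3 (valence 4) → 1 H
  atom 12: C, bond orders sum to 3 (valence 4) → 1 H
Totals → C:9, H:7, N:1, O:2.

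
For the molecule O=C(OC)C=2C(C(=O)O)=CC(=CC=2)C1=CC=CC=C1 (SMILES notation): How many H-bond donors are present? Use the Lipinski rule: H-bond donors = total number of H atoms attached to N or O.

Donors: find every N or O and count the H atoms it carries.
  atom 1 (O): bond orders sum to 2 → 0 H
  atom 3 (O): bond orders sum to 2 → 0 H
  atom 8 (O): bond orders sum to 2 → 0 H
  atom 9 (O): bond orders sum to 1 → 1 H
Lipinski HBD = 1.

1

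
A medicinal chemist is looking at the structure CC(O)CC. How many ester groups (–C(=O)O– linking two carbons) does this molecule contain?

0

Scan the SMILES for the ester motif — none present.
Groups that are present: 1 hydroxyl.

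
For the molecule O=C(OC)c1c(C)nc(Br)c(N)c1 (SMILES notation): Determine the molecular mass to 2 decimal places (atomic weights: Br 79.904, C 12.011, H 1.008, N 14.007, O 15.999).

First, the molecular formula is C8H9BrN2O2 (counting implicit H from valence).
  Br: 1 × 79.904 = 79.904
  C: 8 × 12.011 = 96.088
  H: 9 × 1.008 = 9.072
  N: 2 × 14.007 = 28.014
  O: 2 × 15.999 = 31.998
Sum: 1×79.904 + 8×12.011 + 9×1.008 + 2×14.007 + 2×15.999 = 245.076 → 245.08 g/mol.

245.08 g/mol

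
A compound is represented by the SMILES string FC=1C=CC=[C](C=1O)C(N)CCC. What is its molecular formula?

Walk through each heavy atom and fill implicit hydrogens from standard valence (C 4, N 3, O 2, S 2, halogen 1):
  atom 1: F (halogen, monovalent) → 0 H
  atom 2: C, bond orders sum to 4 (valence 4) → 0 H
  atom 3: C, bond orders sum to 3 (valence 4) → 1 H
  atom 4: C, bond orders sum to 3 (valence 4) → 1 H
  atom 5: C, bond orders sum to 3 (valence 4) → 1 H
  atom 6: C with explicit H count 0
  atom 7: C, bond orders sum to 4 (valence 4) → 0 H
  atom 8: O, bond orders sum to 1 (valence 2) → 1 H
  atom 9: C, bond orders sum to 3 (valence 4) → 1 H
  atom 10: N, bond orders sum to 1 (valence 3) → 2 H
  atom 11: C, bond orders sum to 2 (valence 4) → 2 H
  atom 12: C, bond orders sum to 2 (valence 4) → 2 H
  atom 13: C, bond orders sum to 1 (valence 4) → 3 H
Totals → C:10, H:14, F:1, N:1, O:1.
In Hill order: C10H14FNO.

C10H14FNO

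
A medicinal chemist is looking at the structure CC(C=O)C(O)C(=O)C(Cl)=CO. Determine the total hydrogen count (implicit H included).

Walk through each heavy atom and fill implicit hydrogens from standard valence (C 4, N 3, O 2, S 2, halogen 1):
  atom 1: C, bond orders sum to 1 (valence 4) → 3 H
  atom 2: C, bond orders sum to 3 (valence 4) → 1 H
  atom 3: C, bond orders sum to 3 (valence 4) → 1 H
  atom 4: O, bond orders sum to 2 (valence 2) → 0 H
  atom 5: C, bond orders sum to 3 (valence 4) → 1 H
  atom 6: O, bond orders sum to 1 (valence 2) → 1 H
  atom 7: C, bond orders sum to 4 (valence 4) → 0 H
  atom 8: O, bond orders sum to 2 (valence 2) → 0 H
  atom 9: C, bond orders sum to 4 (valence 4) → 0 H
  atom 10: Cl (halogen, monovalent) → 0 H
  atom 11: C, bond orders sum to 3 (valence 4) → 1 H
  atom 12: O, bond orders sum to 1 (valence 2) → 1 H
Total hydrogens: 9.

9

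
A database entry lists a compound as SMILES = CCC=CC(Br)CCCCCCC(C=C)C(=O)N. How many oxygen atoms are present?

1

Scan the SMILES for O atoms (remember two-letter symbols like Cl and Br are single atoms).
Oxygen count: 1.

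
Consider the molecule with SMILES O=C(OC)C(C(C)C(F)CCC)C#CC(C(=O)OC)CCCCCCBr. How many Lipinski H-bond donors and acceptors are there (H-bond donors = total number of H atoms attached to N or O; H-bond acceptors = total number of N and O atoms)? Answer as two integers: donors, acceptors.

0, 4

Donors: find every N or O and count the H atoms it carries.
  atom 1 (O): bond orders sum to 2 → 0 H
  atom 3 (O): bond orders sum to 2 → 0 H
  atom 17 (O): bond orders sum to 2 → 0 H
  atom 18 (O): bond orders sum to 2 → 0 H
Lipinski HBD = 0.
Acceptors: N atoms = 0, O atoms = 4 → HBA = 4.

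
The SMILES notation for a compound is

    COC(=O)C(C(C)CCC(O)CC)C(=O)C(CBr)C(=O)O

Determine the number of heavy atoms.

Every atom symbol written in the SMILES (organic subset) is one heavy atom; implicit H are not written.
Heavy atoms by element → Br:1, C:14, O:6.
Total: 21.

21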